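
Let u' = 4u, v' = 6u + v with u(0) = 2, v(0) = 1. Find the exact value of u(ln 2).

32

A = [[4,0],[6,1]]; eigenvalues λ = 1, 4.
Eigenvectors: (0,1) for λ=1, (1,2) for λ=4.
From the initial condition, c_1 = -3, c_2 = 2.
u(ln 2) = (-3)(2^1)(0) + (2)(2^4)(1) = 32.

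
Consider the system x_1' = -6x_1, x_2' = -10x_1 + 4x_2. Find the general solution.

x_1(t) = K_1e^(-6t), x_2(t) = K_1e^(-6t) - K_2e^(4t)

Coefficient matrix A = [[-6, 0], [-10, 4]].
Characteristic polynomial det(A - λI) = λ^2 + 2λ - 24 = 0.
Eigenvalues λ = -6, 4.
For λ=-6: (A-λI) row 2 is [-10, 10], so an eigenvector is (1, 1).
For λ=4: (A-λI) row 1 is [-10, 0], so an eigenvector is (0, -1).
General solution: K_1e^(-6t)(1,1) + K_2e^(4t)(0,-1).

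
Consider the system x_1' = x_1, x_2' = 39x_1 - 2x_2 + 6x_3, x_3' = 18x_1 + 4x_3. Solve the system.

x_1(t) = C_2e^(t), x_2(t) = C_1e^(-2t) + C_2e^(t) + C_3e^(4t), x_3(t) = -6C_2e^(t) + C_3e^(4t)

Coefficient matrix A = [[1, 0, 0], [39, -2, 6], [18, 0, 4]].
det(A - λI) = 0 gives eigenvalues λ = -2, 1, 4.
For λ=-2: eigenvector (0,1,0).
For λ=1: eigenvector (1,1,-6).
For λ=4: eigenvector (0,1,1).
General solution: C_1e^(-2t)(0,1,0) + C_2e^(t)(1,1,-6) + C_3e^(4t)(0,1,1).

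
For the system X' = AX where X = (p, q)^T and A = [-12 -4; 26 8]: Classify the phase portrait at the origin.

stable spiral

A = [[-12,-4],[26,8]]; det(A-λI) = λ^2 + 4λ + 8.
λ = -2 ± 2i: negative real part.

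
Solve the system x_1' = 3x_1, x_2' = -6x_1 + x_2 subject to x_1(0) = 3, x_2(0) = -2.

Coefficient matrix A = [[3, 0], [-6, 1]].
Characteristic polynomial det(A - λI) = λ^2 - 4λ + 3 = 0.
Eigenvalues λ = 3, 1.
For λ=3: (A-λI) row 2 is [-6, -2], so an eigenvector is (-1, 3).
For λ=1: (A-λI) row 1 is [2, 0], so an eigenvector is (0, 1).
General solution: c_1e^(3t)(-1,3) + c_2e^(t)(0,1).
Applying x_1(0)=3, x_2(0)=-2 gives c_1=-3, c_2=7.

x_1(t) = 3e^(3t), x_2(t) = -9e^(3t) + 7e^(t)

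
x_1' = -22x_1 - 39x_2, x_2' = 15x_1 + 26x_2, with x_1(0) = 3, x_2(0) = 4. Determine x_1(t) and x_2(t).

Coefficient matrix A = [[-22, -39], [15, 26]].
Characteristic polynomial det(A - λI) = λ^2 - 4λ + 13 = 0.
Eigenvalues λ = 2 ± 3i (complex conjugate pair).
For λ=2+3i: an eigenvector is (3,-2) - i(2,-1) = (3 - 2i, -2 + i).
A real fundamental pair from Re and Im of e^((2+3i)t)v: X_1 = e^(2t)(cos(3t)·(3,-2) + sin(3t)·(2,-1)), X_2 = e^(2t)(sin(3t)·(3,-2) - cos(3t)·(2,-1)).
General solution: C_1X_1 + C_2X_2.
Applying x_1(0)=3, x_2(0)=4 gives C_1=-11, C_2=-18.

x_1(t) = -76e^(2t)sin(3t) + 3e^(2t)cos(3t), x_2(t) = 47e^(2t)sin(3t) + 4e^(2t)cos(3t)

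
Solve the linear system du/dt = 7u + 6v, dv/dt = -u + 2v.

u(t) = 2C_1e^(4t) - 3C_2e^(5t), v(t) = -C_1e^(4t) + C_2e^(5t)

Coefficient matrix A = [[7, 6], [-1, 2]].
Characteristic polynomial det(A - λI) = λ^2 - 9λ + 20 = 0.
Eigenvalues λ = 4, 5.
For λ=4: (A-λI) row 1 is [3, 6], so an eigenvector is (2, -1).
For λ=5: (A-λI) row 1 is [2, 6], so an eigenvector is (-3, 1).
General solution: C_1e^(4t)(2,-1) + C_2e^(5t)(-3,1).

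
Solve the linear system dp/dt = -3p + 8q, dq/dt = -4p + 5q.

p(t) = c_1e^(t)sin(4t) - c_1e^(t)cos(4t) - c_2e^(t)sin(4t) - c_2e^(t)cos(4t), q(t) = c_1e^(t)sin(4t) - c_2e^(t)cos(4t)

Coefficient matrix A = [[-3, 8], [-4, 5]].
Characteristic polynomial det(A - λI) = λ^2 - 2λ + 17 = 0.
Eigenvalues λ = 1 ± 4i (complex conjugate pair).
For λ=1+4i: an eigenvector is (-1,0) - i(1,1) = (-1 - i, 0 - i).
A real fundamental pair from Re and Im of e^((1+4i)t)v: X_1 = e^(t)(cos(4t)·(-1,0) + sin(4t)·(1,1)), X_2 = e^(t)(sin(4t)·(-1,0) - cos(4t)·(1,1)).
General solution: c_1X_1 + c_2X_2.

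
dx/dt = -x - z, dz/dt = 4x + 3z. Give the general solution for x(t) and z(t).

x(t) = -K_1e^(t) - K_2te^(t), z(t) = 2K_1e^(t) + 2K_2te^(t) + K_2e^(t)

Coefficient matrix A = [[-1, -1], [4, 3]].
Characteristic polynomial det(A - λI) = λ^2 - 2λ + 1 = 0.
Single eigenvalue λ = 1 with algebraic multiplicity 2.
Eigenvector v = (-1,2); generalized eigenvector w with (A-λI)w=v is (0,1).
General solution: e^(t)[K_1·v + K_2·(t·v + w)].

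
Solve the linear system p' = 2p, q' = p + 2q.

Coefficient matrix A = [[2, 0], [1, 2]].
Characteristic polynomial det(A - λI) = λ^2 - 4λ + 4 = 0.
Single eigenvalue λ = 2 with algebraic multiplicity 2.
Eigenvector v = (0,1); generalized eigenvector w with (A-λI)w=v is (1,-1).
General solution: e^(2t)[K_1·v + K_2·(t·v + w)].

p(t) = K_2e^(2t), q(t) = K_1e^(2t) + K_2te^(2t) - K_2e^(2t)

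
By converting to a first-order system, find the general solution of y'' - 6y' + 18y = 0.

y(t) = C_1e^(3t)cos(3t) + C_2e^(3t)sin(3t)

Let x_1 = y, x_2 = y'. Then x_1' = x_2 and x_2' = -18x_1 + 6x_2.
A = [[0,1],[-18,6]]; det(A-λI) = λ^2 - 6λ + 18.
Eigenvalues λ = 3 ± 3i.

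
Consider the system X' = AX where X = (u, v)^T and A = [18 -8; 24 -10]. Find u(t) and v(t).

u(t) = -C_1e^(2t) - 2C_2e^(6t), v(t) = -2C_1e^(2t) - 3C_2e^(6t)

Coefficient matrix A = [[18, -8], [24, -10]].
Characteristic polynomial det(A - λI) = λ^2 - 8λ + 12 = 0.
Eigenvalues λ = 2, 6.
For λ=2: (A-λI) row 1 is [16, -8], so an eigenvector is (-1, -2).
For λ=6: (A-λI) row 1 is [12, -8], so an eigenvector is (-2, -3).
General solution: C_1e^(2t)(-1,-2) + C_2e^(6t)(-2,-3).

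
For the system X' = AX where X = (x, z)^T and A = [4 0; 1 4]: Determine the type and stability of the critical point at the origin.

unstable improper node

A = [[4,0],[1,4]]; det(A-λI) = λ^2 - 8λ + 16.
repeated λ = 4 with a single eigenvector.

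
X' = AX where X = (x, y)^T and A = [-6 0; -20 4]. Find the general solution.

Coefficient matrix A = [[-6, 0], [-20, 4]].
Characteristic polynomial det(A - λI) = λ^2 + 2λ - 24 = 0.
Eigenvalues λ = 4, -6.
For λ=4: (A-λI) row 1 is [-10, 0], so an eigenvector is (0, -1).
For λ=-6: (A-λI) row 2 is [-20, 10], so an eigenvector is (1, 2).
General solution: K_1e^(4t)(0,-1) + K_2e^(-6t)(1,2).

x(t) = K_2e^(-6t), y(t) = -K_1e^(4t) + 2K_2e^(-6t)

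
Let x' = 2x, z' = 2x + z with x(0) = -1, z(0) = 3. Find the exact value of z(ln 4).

-12

A = [[2,0],[2,1]]; eigenvalues λ = 2, 1.
Eigenvectors: (-1,-2) for λ=2, (0,-1) for λ=1.
From the initial condition, c_1 = 1, c_2 = -5.
z(ln 4) = (1)(4^2)(-2) + (-5)(4^1)(-1) = -12.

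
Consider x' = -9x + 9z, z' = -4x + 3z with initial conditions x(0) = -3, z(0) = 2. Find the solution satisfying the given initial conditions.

Coefficient matrix A = [[-9, 9], [-4, 3]].
Characteristic polynomial det(A - λI) = λ^2 + 6λ + 9 = 0.
Single eigenvalue λ = -3 with algebraic multiplicity 2.
Eigenvector v = (3,2); generalized eigenvector w with (A-λI)w=v is (1,1).
General solution: e^(-3t)[c_1·v + c_2·(t·v + w)].
Applying x(0)=-3, z(0)=2 gives c_1=-5, c_2=12.

x(t) = 36te^(-3t) - 3e^(-3t), z(t) = 24te^(-3t) + 2e^(-3t)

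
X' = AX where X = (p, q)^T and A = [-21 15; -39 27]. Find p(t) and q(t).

p(t) = 2c_1e^(3t)sin(3t) + c_1e^(3t)cos(3t) + c_2e^(3t)sin(3t) - 2c_2e^(3t)cos(3t), q(t) = 3c_1e^(3t)sin(3t) + 2c_1e^(3t)cos(3t) + 2c_2e^(3t)sin(3t) - 3c_2e^(3t)cos(3t)

Coefficient matrix A = [[-21, 15], [-39, 27]].
Characteristic polynomial det(A - λI) = λ^2 - 6λ + 18 = 0.
Eigenvalues λ = 3 ± 3i (complex conjugate pair).
For λ=3+3i: an eigenvector is (1,2) - i(2,3) = (1 - 2i, 2 - 3i).
A real fundamental pair from Re and Im of e^((3+3i)t)v: X_1 = e^(3t)(cos(3t)·(1,2) + sin(3t)·(2,3)), X_2 = e^(3t)(sin(3t)·(1,2) - cos(3t)·(2,3)).
General solution: c_1X_1 + c_2X_2.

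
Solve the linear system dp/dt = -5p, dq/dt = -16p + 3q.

p(t) = C_2e^(-5t), q(t) = C_1e^(3t) + 2C_2e^(-5t)

Coefficient matrix A = [[-5, 0], [-16, 3]].
Characteristic polynomial det(A - λI) = λ^2 + 2λ - 15 = 0.
Eigenvalues λ = 3, -5.
For λ=3: (A-λI) row 1 is [-8, 0], so an eigenvector is (0, 1).
For λ=-5: (A-λI) row 2 is [-16, 8], so an eigenvector is (1, 2).
General solution: C_1e^(3t)(0,1) + C_2e^(-5t)(1,2).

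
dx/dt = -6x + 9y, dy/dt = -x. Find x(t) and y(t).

x(t) = 3K_1e^(-3t) + 3K_2te^(-3t) + 2K_2e^(-3t), y(t) = K_1e^(-3t) + K_2te^(-3t) + K_2e^(-3t)

Coefficient matrix A = [[-6, 9], [-1, 0]].
Characteristic polynomial det(A - λI) = λ^2 + 6λ + 9 = 0.
Single eigenvalue λ = -3 with algebraic multiplicity 2.
Eigenvector v = (3,1); generalized eigenvector w with (A-λI)w=v is (2,1).
General solution: e^(-3t)[K_1·v + K_2·(t·v + w)].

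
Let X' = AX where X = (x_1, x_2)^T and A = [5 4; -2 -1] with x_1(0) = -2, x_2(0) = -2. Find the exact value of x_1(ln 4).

-488

A = [[5,4],[-2,-1]]; eigenvalues λ = 1, 3.
Eigenvectors: (1,-1) for λ=1, (-2,1) for λ=3.
From the initial condition, c_1 = 6, c_2 = 4.
x_1(ln 4) = (6)(4^1)(1) + (4)(4^3)(-2) = -488.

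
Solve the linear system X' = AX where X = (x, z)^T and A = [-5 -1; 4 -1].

Coefficient matrix A = [[-5, -1], [4, -1]].
Characteristic polynomial det(A - λI) = λ^2 + 6λ + 9 = 0.
Single eigenvalue λ = -3 with algebraic multiplicity 2.
Eigenvector v = (1,-2); generalized eigenvector w with (A-λI)w=v is (1,-3).
General solution: e^(-3t)[K_1·v + K_2·(t·v + w)].

x(t) = K_1e^(-3t) + K_2te^(-3t) + K_2e^(-3t), z(t) = -2K_1e^(-3t) - 2K_2te^(-3t) - 3K_2e^(-3t)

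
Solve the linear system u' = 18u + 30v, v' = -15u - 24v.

u(t) = c_1e^(-3t)sin(3t) + 3c_1e^(-3t)cos(3t) + 3c_2e^(-3t)sin(3t) - c_2e^(-3t)cos(3t), v(t) = -c_1e^(-3t)sin(3t) - 2c_1e^(-3t)cos(3t) - 2c_2e^(-3t)sin(3t) + c_2e^(-3t)cos(3t)

Coefficient matrix A = [[18, 30], [-15, -24]].
Characteristic polynomial det(A - λI) = λ^2 + 6λ + 18 = 0.
Eigenvalues λ = -3 ± 3i (complex conjugate pair).
For λ=-3+3i: an eigenvector is (3,-2) - i(1,-1) = (3 - i, -2 + i).
A real fundamental pair from Re and Im of e^((-3+3i)t)v: X_1 = e^(-3t)(cos(3t)·(3,-2) + sin(3t)·(1,-1)), X_2 = e^(-3t)(sin(3t)·(3,-2) - cos(3t)·(1,-1)).
General solution: c_1X_1 + c_2X_2.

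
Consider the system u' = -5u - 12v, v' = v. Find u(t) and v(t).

u(t) = K_1e^(-5t) - 2K_2e^(t), v(t) = K_2e^(t)

Coefficient matrix A = [[-5, -12], [0, 1]].
Characteristic polynomial det(A - λI) = λ^2 + 4λ - 5 = 0.
Eigenvalues λ = -5, 1.
For λ=-5: (A-λI) row 1 is [0, -12], so an eigenvector is (1, 0).
For λ=1: (A-λI) row 1 is [-6, -12], so an eigenvector is (-2, 1).
General solution: K_1e^(-5t)(1,0) + K_2e^(t)(-2,1).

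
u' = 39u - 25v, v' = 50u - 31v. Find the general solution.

u(t) = -K_1e^(4t)sin(5t) + 2K_1e^(4t)cos(5t) + 2K_2e^(4t)sin(5t) + K_2e^(4t)cos(5t), v(t) = -K_1e^(4t)sin(5t) + 3K_1e^(4t)cos(5t) + 3K_2e^(4t)sin(5t) + K_2e^(4t)cos(5t)

Coefficient matrix A = [[39, -25], [50, -31]].
Characteristic polynomial det(A - λI) = λ^2 - 8λ + 41 = 0.
Eigenvalues λ = 4 ± 5i (complex conjugate pair).
For λ=4+5i: an eigenvector is (2,3) - i(-1,-1) = (2 + i, 3 + i).
A real fundamental pair from Re and Im of e^((4+5i)t)v: X_1 = e^(4t)(cos(5t)·(2,3) + sin(5t)·(-1,-1)), X_2 = e^(4t)(sin(5t)·(2,3) - cos(5t)·(-1,-1)).
General solution: K_1X_1 + K_2X_2.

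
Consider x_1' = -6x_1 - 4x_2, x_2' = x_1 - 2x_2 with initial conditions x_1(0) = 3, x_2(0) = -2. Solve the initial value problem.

Coefficient matrix A = [[-6, -4], [1, -2]].
Characteristic polynomial det(A - λI) = λ^2 + 8λ + 16 = 0.
Single eigenvalue λ = -4 with algebraic multiplicity 2.
Eigenvector v = (-2,1); generalized eigenvector w with (A-λI)w=v is (3,-1).
General solution: e^(-4t)[C_1·v + C_2·(t·v + w)].
Applying x_1(0)=3, x_2(0)=-2 gives C_1=-3, C_2=-1.

x_1(t) = 2te^(-4t) + 3e^(-4t), x_2(t) = -te^(-4t) - 2e^(-4t)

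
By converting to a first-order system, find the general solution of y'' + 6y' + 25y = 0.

y(t) = c_1e^(-3t)cos(4t) + c_2e^(-3t)sin(4t)

Let x_1 = y, x_2 = y'. Then x_1' = x_2 and x_2' = -25x_1 - 6x_2.
A = [[0,1],[-25,-6]]; det(A-λI) = λ^2 + 6λ + 25.
Eigenvalues λ = -3 ± 4i.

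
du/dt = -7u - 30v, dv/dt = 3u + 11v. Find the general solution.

Coefficient matrix A = [[-7, -30], [3, 11]].
Characteristic polynomial det(A - λI) = λ^2 - 4λ + 13 = 0.
Eigenvalues λ = 2 ± 3i (complex conjugate pair).
For λ=2+3i: an eigenvector is (3,-1) - i(1,0) = (3 - i, -1).
A real fundamental pair from Re and Im of e^((2+3i)t)v: X_1 = e^(2t)(cos(3t)·(3,-1) + sin(3t)·(1,0)), X_2 = e^(2t)(sin(3t)·(3,-1) - cos(3t)·(1,0)).
General solution: c_1X_1 + c_2X_2.

u(t) = c_1e^(2t)sin(3t) + 3c_1e^(2t)cos(3t) + 3c_2e^(2t)sin(3t) - c_2e^(2t)cos(3t), v(t) = -c_1e^(2t)cos(3t) - c_2e^(2t)sin(3t)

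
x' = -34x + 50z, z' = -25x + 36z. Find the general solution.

Coefficient matrix A = [[-34, 50], [-25, 36]].
Characteristic polynomial det(A - λI) = λ^2 - 2λ + 26 = 0.
Eigenvalues λ = 1 ± 5i (complex conjugate pair).
For λ=1+5i: an eigenvector is (3,2) - i(-1,-1) = (3 + i, 2 + i).
A real fundamental pair from Re and Im of e^((1+5i)t)v: X_1 = e^(t)(cos(5t)·(3,2) + sin(5t)·(-1,-1)), X_2 = e^(t)(sin(5t)·(3,2) - cos(5t)·(-1,-1)).
General solution: C_1X_1 + C_2X_2.

x(t) = -C_1e^(t)sin(5t) + 3C_1e^(t)cos(5t) + 3C_2e^(t)sin(5t) + C_2e^(t)cos(5t), z(t) = -C_1e^(t)sin(5t) + 2C_1e^(t)cos(5t) + 2C_2e^(t)sin(5t) + C_2e^(t)cos(5t)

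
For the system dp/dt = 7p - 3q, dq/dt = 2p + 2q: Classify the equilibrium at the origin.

unstable node

A = [[7,-3],[2,2]]; det(A-λI) = λ^2 - 9λ + 20.
λ = 5, 4: both positive.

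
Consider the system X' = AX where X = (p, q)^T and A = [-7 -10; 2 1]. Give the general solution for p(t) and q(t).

p(t) = K_1e^(-3t)sin(2t) + 2K_1e^(-3t)cos(2t) + 2K_2e^(-3t)sin(2t) - K_2e^(-3t)cos(2t), q(t) = -K_1e^(-3t)cos(2t) - K_2e^(-3t)sin(2t)

Coefficient matrix A = [[-7, -10], [2, 1]].
Characteristic polynomial det(A - λI) = λ^2 + 6λ + 13 = 0.
Eigenvalues λ = -3 ± 2i (complex conjugate pair).
For λ=-3+2i: an eigenvector is (2,-1) - i(1,0) = (2 - i, -1).
A real fundamental pair from Re and Im of e^((-3+2i)t)v: X_1 = e^(-3t)(cos(2t)·(2,-1) + sin(2t)·(1,0)), X_2 = e^(-3t)(sin(2t)·(2,-1) - cos(2t)·(1,0)).
General solution: K_1X_1 + K_2X_2.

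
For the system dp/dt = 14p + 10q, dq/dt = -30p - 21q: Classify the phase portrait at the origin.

A = [[14,10],[-30,-21]]; det(A-λI) = λ^2 + 7λ + 6.
λ = -1, -6: both negative.

stable node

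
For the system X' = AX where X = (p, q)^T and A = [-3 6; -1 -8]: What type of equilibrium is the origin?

stable node

A = [[-3,6],[-1,-8]]; det(A-λI) = λ^2 + 11λ + 30.
λ = -5, -6: both negative.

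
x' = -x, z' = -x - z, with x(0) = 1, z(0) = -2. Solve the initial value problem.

x(t) = e^(-t), z(t) = -te^(-t) - 2e^(-t)

Coefficient matrix A = [[-1, 0], [-1, -1]].
Characteristic polynomial det(A - λI) = λ^2 + 2λ + 1 = 0.
Single eigenvalue λ = -1 with algebraic multiplicity 2.
Eigenvector v = (0,-1); generalized eigenvector w with (A-λI)w=v is (1,1).
General solution: e^(-t)[C_1·v + C_2·(t·v + w)].
Applying x(0)=1, z(0)=-2 gives C_1=3, C_2=1.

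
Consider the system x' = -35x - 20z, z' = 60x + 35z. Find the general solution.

Coefficient matrix A = [[-35, -20], [60, 35]].
Characteristic polynomial det(A - λI) = λ^2 - 25 = 0.
Eigenvalues λ = 5, -5.
For λ=5: (A-λI) row 1 is [-40, -20], so an eigenvector is (-1, 2).
For λ=-5: (A-λI) row 1 is [-30, -20], so an eigenvector is (2, -3).
General solution: K_1e^(5t)(-1,2) + K_2e^(-5t)(2,-3).

x(t) = -K_1e^(5t) + 2K_2e^(-5t), z(t) = 2K_1e^(5t) - 3K_2e^(-5t)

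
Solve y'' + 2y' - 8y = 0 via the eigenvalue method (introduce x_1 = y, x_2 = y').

y(t) = C_1e^(-4t) + C_2e^(2t)

Let x_1 = y, x_2 = y'. Then x_1' = x_2 and x_2' = 8x_1 - 2x_2.
A = [[0,1],[8,-2]]; det(A-λI) = λ^2 + 2λ - 8.
Eigenvalues λ = -4, 2 with eigenvectors (1,-4), (1,2).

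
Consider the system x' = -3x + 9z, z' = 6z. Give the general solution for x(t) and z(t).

Coefficient matrix A = [[-3, 9], [0, 6]].
Characteristic polynomial det(A - λI) = λ^2 - 3λ - 18 = 0.
Eigenvalues λ = 6, -3.
For λ=6: (A-λI) row 1 is [-9, 9], so an eigenvector is (-1, -1).
For λ=-3: (A-λI) row 1 is [0, 9], so an eigenvector is (1, 0).
General solution: C_1e^(6t)(-1,-1) + C_2e^(-3t)(1,0).

x(t) = -C_1e^(6t) + C_2e^(-3t), z(t) = -C_1e^(6t)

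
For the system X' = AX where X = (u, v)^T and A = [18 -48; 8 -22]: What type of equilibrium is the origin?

saddle

A = [[18,-48],[8,-22]]; det(A-λI) = λ^2 + 4λ - 12.
λ = -6, 2: opposite signs.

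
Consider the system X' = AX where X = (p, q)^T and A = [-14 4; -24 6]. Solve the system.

p(t) = K_1e^(-2t) - K_2e^(-6t), q(t) = 3K_1e^(-2t) - 2K_2e^(-6t)

Coefficient matrix A = [[-14, 4], [-24, 6]].
Characteristic polynomial det(A - λI) = λ^2 + 8λ + 12 = 0.
Eigenvalues λ = -2, -6.
For λ=-2: (A-λI) row 1 is [-12, 4], so an eigenvector is (1, 3).
For λ=-6: (A-λI) row 1 is [-8, 4], so an eigenvector is (-1, -2).
General solution: K_1e^(-2t)(1,3) + K_2e^(-6t)(-1,-2).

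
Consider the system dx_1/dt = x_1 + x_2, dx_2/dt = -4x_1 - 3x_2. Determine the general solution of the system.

x_1(t) = -C_1e^(-t) - C_2te^(-t), x_2(t) = 2C_1e^(-t) + 2C_2te^(-t) - C_2e^(-t)

Coefficient matrix A = [[1, 1], [-4, -3]].
Characteristic polynomial det(A - λI) = λ^2 + 2λ + 1 = 0.
Single eigenvalue λ = -1 with algebraic multiplicity 2.
Eigenvector v = (-1,2); generalized eigenvector w with (A-λI)w=v is (0,-1).
General solution: e^(-t)[C_1·v + C_2·(t·v + w)].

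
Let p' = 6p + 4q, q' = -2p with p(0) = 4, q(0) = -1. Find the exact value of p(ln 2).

88

A = [[6,4],[-2,0]]; eigenvalues λ = 4, 2.
Eigenvectors: (2,-1) for λ=4, (-1,1) for λ=2.
From the initial condition, c_1 = 3, c_2 = 2.
p(ln 2) = (3)(2^4)(2) + (2)(2^2)(-1) = 88.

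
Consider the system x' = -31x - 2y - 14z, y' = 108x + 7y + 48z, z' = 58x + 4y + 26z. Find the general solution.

x(t) = 2c_1e^(-2t) - c_2e^(3t) + c_3e^(t), y(t) = -8c_1e^(-2t) + 3c_2e^(3t) - 2c_3e^(t), z(t) = -3c_1e^(-2t) + 2c_2e^(3t) - 2c_3e^(t)

Coefficient matrix A = [[-31, -2, -14], [108, 7, 48], [58, 4, 26]].
det(A - λI) = 0 gives eigenvalues λ = -2, 3, 1.
For λ=-2: eigenvector (2,-8,-3).
For λ=3: eigenvector (-1,3,2).
For λ=1: eigenvector (1,-2,-2).
General solution: c_1e^(-2t)(2,-8,-3) + c_2e^(3t)(-1,3,2) + c_3e^(t)(1,-2,-2).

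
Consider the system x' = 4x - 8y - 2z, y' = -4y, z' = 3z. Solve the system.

x(t) = c_1e^(4t) + c_2e^(-4t) + 2c_3e^(3t), y(t) = c_2e^(-4t), z(t) = c_3e^(3t)

Coefficient matrix A = [[4, -8, -2], [0, -4, 0], [0, 0, 3]].
det(A - λI) = 0 gives eigenvalues λ = 4, -4, 3.
For λ=4: eigenvector (1,0,0).
For λ=-4: eigenvector (1,1,0).
For λ=3: eigenvector (2,0,1).
General solution: c_1e^(4t)(1,0,0) + c_2e^(-4t)(1,1,0) + c_3e^(3t)(2,0,1).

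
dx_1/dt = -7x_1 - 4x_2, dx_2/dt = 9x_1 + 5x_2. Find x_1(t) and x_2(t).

x_1(t) = 2K_1e^(-t) + 2K_2te^(-t) - K_2e^(-t), x_2(t) = -3K_1e^(-t) - 3K_2te^(-t) + K_2e^(-t)

Coefficient matrix A = [[-7, -4], [9, 5]].
Characteristic polynomial det(A - λI) = λ^2 + 2λ + 1 = 0.
Single eigenvalue λ = -1 with algebraic multiplicity 2.
Eigenvector v = (2,-3); generalized eigenvector w with (A-λI)w=v is (-1,1).
General solution: e^(-t)[K_1·v + K_2·(t·v + w)].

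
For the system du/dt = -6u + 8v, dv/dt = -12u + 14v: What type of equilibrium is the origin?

unstable node

A = [[-6,8],[-12,14]]; det(A-λI) = λ^2 - 8λ + 12.
λ = 6, 2: both positive.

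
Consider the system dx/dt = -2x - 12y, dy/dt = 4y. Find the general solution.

Coefficient matrix A = [[-2, -12], [0, 4]].
Characteristic polynomial det(A - λI) = λ^2 - 2λ - 8 = 0.
Eigenvalues λ = 4, -2.
For λ=4: (A-λI) row 1 is [-6, -12], so an eigenvector is (2, -1).
For λ=-2: (A-λI) row 1 is [0, -12], so an eigenvector is (-1, 0).
General solution: c_1e^(4t)(2,-1) + c_2e^(-2t)(-1,0).

x(t) = 2c_1e^(4t) - c_2e^(-2t), y(t) = -c_1e^(4t)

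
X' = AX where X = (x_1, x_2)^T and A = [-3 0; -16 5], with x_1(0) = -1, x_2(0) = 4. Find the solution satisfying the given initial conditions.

x_1(t) = -e^(-3t), x_2(t) = 6e^(5t) - 2e^(-3t)

Coefficient matrix A = [[-3, 0], [-16, 5]].
Characteristic polynomial det(A - λI) = λ^2 - 2λ - 15 = 0.
Eigenvalues λ = 5, -3.
For λ=5: (A-λI) row 1 is [-8, 0], so an eigenvector is (0, 1).
For λ=-3: (A-λI) row 2 is [-16, 8], so an eigenvector is (1, 2).
General solution: C_1e^(5t)(0,1) + C_2e^(-3t)(1,2).
Applying x_1(0)=-1, x_2(0)=4 gives C_1=6, C_2=-1.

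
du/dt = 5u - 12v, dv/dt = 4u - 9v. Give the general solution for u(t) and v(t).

u(t) = 3C_1e^(-3t) + 2C_2e^(-t), v(t) = 2C_1e^(-3t) + C_2e^(-t)

Coefficient matrix A = [[5, -12], [4, -9]].
Characteristic polynomial det(A - λI) = λ^2 + 4λ + 3 = 0.
Eigenvalues λ = -3, -1.
For λ=-3: (A-λI) row 1 is [8, -12], so an eigenvector is (3, 2).
For λ=-1: (A-λI) row 1 is [6, -12], so an eigenvector is (2, 1).
General solution: C_1e^(-3t)(3,2) + C_2e^(-t)(2,1).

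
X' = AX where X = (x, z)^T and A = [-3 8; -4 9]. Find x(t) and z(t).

x(t) = 2c_1e^(t) - c_2e^(5t), z(t) = c_1e^(t) - c_2e^(5t)

Coefficient matrix A = [[-3, 8], [-4, 9]].
Characteristic polynomial det(A - λI) = λ^2 - 6λ + 5 = 0.
Eigenvalues λ = 1, 5.
For λ=1: (A-λI) row 1 is [-4, 8], so an eigenvector is (2, 1).
For λ=5: (A-λI) row 1 is [-8, 8], so an eigenvector is (-1, -1).
General solution: c_1e^(t)(2,1) + c_2e^(5t)(-1,-1).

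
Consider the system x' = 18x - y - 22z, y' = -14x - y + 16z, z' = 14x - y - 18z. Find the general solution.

x(t) = 3K_1e^(4t) - K_2e^(-2t) + K_3e^(-3t), y(t) = -2K_1e^(4t) + 2K_2e^(-2t) - K_3e^(-3t), z(t) = 2K_1e^(4t) - K_2e^(-2t) + K_3e^(-3t)

Coefficient matrix A = [[18, -1, -22], [-14, -1, 16], [14, -1, -18]].
det(A - λI) = 0 gives eigenvalues λ = 4, -2, -3.
For λ=4: eigenvector (3,-2,2).
For λ=-2: eigenvector (-1,2,-1).
For λ=-3: eigenvector (1,-1,1).
General solution: K_1e^(4t)(3,-2,2) + K_2e^(-2t)(-1,2,-1) + K_3e^(-3t)(1,-1,1).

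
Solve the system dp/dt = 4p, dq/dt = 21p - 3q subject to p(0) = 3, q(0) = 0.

p(t) = 3e^(4t), q(t) = 9e^(4t) - 9e^(-3t)

Coefficient matrix A = [[4, 0], [21, -3]].
Characteristic polynomial det(A - λI) = λ^2 - λ - 12 = 0.
Eigenvalues λ = 4, -3.
For λ=4: (A-λI) row 2 is [21, -7], so an eigenvector is (1, 3).
For λ=-3: (A-λI) row 1 is [7, 0], so an eigenvector is (0, -1).
General solution: C_1e^(4t)(1,3) + C_2e^(-3t)(0,-1).
Applying p(0)=3, q(0)=0 gives C_1=3, C_2=9.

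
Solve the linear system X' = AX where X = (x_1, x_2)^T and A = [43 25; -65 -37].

x_1(t) = -K_1e^(3t)sin(5t) - 2K_1e^(3t)cos(5t) - 2K_2e^(3t)sin(5t) + K_2e^(3t)cos(5t), x_2(t) = 2K_1e^(3t)sin(5t) + 3K_1e^(3t)cos(5t) + 3K_2e^(3t)sin(5t) - 2K_2e^(3t)cos(5t)

Coefficient matrix A = [[43, 25], [-65, -37]].
Characteristic polynomial det(A - λI) = λ^2 - 6λ + 34 = 0.
Eigenvalues λ = 3 ± 5i (complex conjugate pair).
For λ=3+5i: an eigenvector is (-2,3) - i(-1,2) = (-2 + i, 3 - 2i).
A real fundamental pair from Re and Im of e^((3+5i)t)v: X_1 = e^(3t)(cos(5t)·(-2,3) + sin(5t)·(-1,2)), X_2 = e^(3t)(sin(5t)·(-2,3) - cos(5t)·(-1,2)).
General solution: K_1X_1 + K_2X_2.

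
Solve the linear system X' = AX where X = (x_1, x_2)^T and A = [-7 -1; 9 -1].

Coefficient matrix A = [[-7, -1], [9, -1]].
Characteristic polynomial det(A - λI) = λ^2 + 8λ + 16 = 0.
Single eigenvalue λ = -4 with algebraic multiplicity 2.
Eigenvector v = (1,-3); generalized eigenvector w with (A-λI)w=v is (-1,2).
General solution: e^(-4t)[C_1·v + C_2·(t·v + w)].

x_1(t) = C_1e^(-4t) + C_2te^(-4t) - C_2e^(-4t), x_2(t) = -3C_1e^(-4t) - 3C_2te^(-4t) + 2C_2e^(-4t)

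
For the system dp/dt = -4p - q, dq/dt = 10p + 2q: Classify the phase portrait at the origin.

A = [[-4,-1],[10,2]]; det(A-λI) = λ^2 + 2λ + 2.
λ = -1 ± i: negative real part.

stable spiral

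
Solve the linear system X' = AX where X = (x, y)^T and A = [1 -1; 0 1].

x(t) = c_1e^(t) + c_2te^(t) + c_2e^(t), y(t) = -c_2e^(t)

Coefficient matrix A = [[1, -1], [0, 1]].
Characteristic polynomial det(A - λI) = λ^2 - 2λ + 1 = 0.
Single eigenvalue λ = 1 with algebraic multiplicity 2.
Eigenvector v = (1,0); generalized eigenvector w with (A-λI)w=v is (1,-1).
General solution: e^(t)[c_1·v + c_2·(t·v + w)].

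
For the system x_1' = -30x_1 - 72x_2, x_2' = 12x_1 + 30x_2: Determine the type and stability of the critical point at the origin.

saddle

A = [[-30,-72],[12,30]]; det(A-λI) = λ^2 - 36.
λ = 6, -6: opposite signs.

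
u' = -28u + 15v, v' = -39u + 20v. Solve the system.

Coefficient matrix A = [[-28, 15], [-39, 20]].
Characteristic polynomial det(A - λI) = λ^2 + 8λ + 25 = 0.
Eigenvalues λ = -4 ± 3i (complex conjugate pair).
For λ=-4+3i: an eigenvector is (-2,-3) - i(1,2) = (-2 - i, -3 - 2i).
A real fundamental pair from Re and Im of e^((-4+3i)t)v: X_1 = e^(-4t)(cos(3t)·(-2,-3) + sin(3t)·(1,2)), X_2 = e^(-4t)(sin(3t)·(-2,-3) - cos(3t)·(1,2)).
General solution: C_1X_1 + C_2X_2.

u(t) = C_1e^(-4t)sin(3t) - 2C_1e^(-4t)cos(3t) - 2C_2e^(-4t)sin(3t) - C_2e^(-4t)cos(3t), v(t) = 2C_1e^(-4t)sin(3t) - 3C_1e^(-4t)cos(3t) - 3C_2e^(-4t)sin(3t) - 2C_2e^(-4t)cos(3t)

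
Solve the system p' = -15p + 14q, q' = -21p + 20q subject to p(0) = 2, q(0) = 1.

Coefficient matrix A = [[-15, 14], [-21, 20]].
Characteristic polynomial det(A - λI) = λ^2 - 5λ - 6 = 0.
Eigenvalues λ = 6, -1.
For λ=6: (A-λI) row 1 is [-21, 14], so an eigenvector is (-2, -3).
For λ=-1: (A-λI) row 1 is [-14, 14], so an eigenvector is (-1, -1).
General solution: K_1e^(6t)(-2,-3) + K_2e^(-t)(-1,-1).
Applying p(0)=2, q(0)=1 gives K_1=1, K_2=-4.

p(t) = -2e^(6t) + 4e^(-t), q(t) = -3e^(6t) + 4e^(-t)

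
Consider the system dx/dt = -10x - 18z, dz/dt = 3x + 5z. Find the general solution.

x(t) = -3C_1e^(-4t) - 2C_2e^(-t), z(t) = C_1e^(-4t) + C_2e^(-t)

Coefficient matrix A = [[-10, -18], [3, 5]].
Characteristic polynomial det(A - λI) = λ^2 + 5λ + 4 = 0.
Eigenvalues λ = -4, -1.
For λ=-4: (A-λI) row 1 is [-6, -18], so an eigenvector is (-3, 1).
For λ=-1: (A-λI) row 1 is [-9, -18], so an eigenvector is (-2, 1).
General solution: C_1e^(-4t)(-3,1) + C_2e^(-t)(-2,1).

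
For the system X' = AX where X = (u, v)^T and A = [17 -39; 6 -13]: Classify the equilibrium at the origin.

unstable spiral

A = [[17,-39],[6,-13]]; det(A-λI) = λ^2 - 4λ + 13.
λ = 2 ± 3i: positive real part.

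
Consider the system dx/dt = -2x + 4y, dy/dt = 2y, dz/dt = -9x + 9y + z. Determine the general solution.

x(t) = C_2e^(2t) + C_3e^(-2t), y(t) = C_2e^(2t), z(t) = C_1e^(t) + 3C_3e^(-2t)

Coefficient matrix A = [[-2, 4, 0], [0, 2, 0], [-9, 9, 1]].
det(A - λI) = 0 gives eigenvalues λ = 1, 2, -2.
For λ=1: eigenvector (0,0,1).
For λ=2: eigenvector (1,1,0).
For λ=-2: eigenvector (1,0,3).
General solution: C_1e^(t)(0,0,1) + C_2e^(2t)(1,1,0) + C_3e^(-2t)(1,0,3).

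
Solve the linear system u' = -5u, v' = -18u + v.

Coefficient matrix A = [[-5, 0], [-18, 1]].
Characteristic polynomial det(A - λI) = λ^2 + 4λ - 5 = 0.
Eigenvalues λ = 1, -5.
For λ=1: (A-λI) row 1 is [-6, 0], so an eigenvector is (0, 1).
For λ=-5: (A-λI) row 2 is [-18, 6], so an eigenvector is (-1, -3).
General solution: c_1e^(t)(0,1) + c_2e^(-5t)(-1,-3).

u(t) = -c_2e^(-5t), v(t) = c_1e^(t) - 3c_2e^(-5t)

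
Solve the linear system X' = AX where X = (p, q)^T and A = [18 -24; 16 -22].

Coefficient matrix A = [[18, -24], [16, -22]].
Characteristic polynomial det(A - λI) = λ^2 + 4λ - 12 = 0.
Eigenvalues λ = -6, 2.
For λ=-6: (A-λI) row 1 is [24, -24], so an eigenvector is (1, 1).
For λ=2: (A-λI) row 1 is [16, -24], so an eigenvector is (-3, -2).
General solution: K_1e^(-6t)(1,1) + K_2e^(2t)(-3,-2).

p(t) = K_1e^(-6t) - 3K_2e^(2t), q(t) = K_1e^(-6t) - 2K_2e^(2t)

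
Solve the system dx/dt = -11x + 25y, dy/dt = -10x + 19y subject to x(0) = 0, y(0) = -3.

x(t) = -15e^(4t)sin(5t), y(t) = -9e^(4t)sin(5t) - 3e^(4t)cos(5t)

Coefficient matrix A = [[-11, 25], [-10, 19]].
Characteristic polynomial det(A - λI) = λ^2 - 8λ + 41 = 0.
Eigenvalues λ = 4 ± 5i (complex conjugate pair).
For λ=4+5i: an eigenvector is (1,1) - i(2,1) = (1 - 2i, 1 - i).
A real fundamental pair from Re and Im of e^((4+5i)t)v: X_1 = e^(4t)(cos(5t)·(1,1) + sin(5t)·(2,1)), X_2 = e^(4t)(sin(5t)·(1,1) - cos(5t)·(2,1)).
General solution: C_1X_1 + C_2X_2.
Applying x(0)=0, y(0)=-3 gives C_1=-6, C_2=-3.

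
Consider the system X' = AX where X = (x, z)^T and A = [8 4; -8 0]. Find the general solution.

Coefficient matrix A = [[8, 4], [-8, 0]].
Characteristic polynomial det(A - λI) = λ^2 - 8λ + 32 = 0.
Eigenvalues λ = 4 ± 4i (complex conjugate pair).
For λ=4+4i: an eigenvector is (0,1) - i(1,-1) = (0 - i, 1 + i).
A real fundamental pair from Re and Im of e^((4+4i)t)v: X_1 = e^(4t)(cos(4t)·(0,1) + sin(4t)·(1,-1)), X_2 = e^(4t)(sin(4t)·(0,1) - cos(4t)·(1,-1)).
General solution: c_1X_1 + c_2X_2.

x(t) = c_1e^(4t)sin(4t) - c_2e^(4t)cos(4t), z(t) = -c_1e^(4t)sin(4t) + c_1e^(4t)cos(4t) + c_2e^(4t)sin(4t) + c_2e^(4t)cos(4t)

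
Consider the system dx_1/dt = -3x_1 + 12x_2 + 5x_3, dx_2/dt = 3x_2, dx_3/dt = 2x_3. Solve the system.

Coefficient matrix A = [[-3, 12, 5], [0, 3, 0], [0, 0, 2]].
det(A - λI) = 0 gives eigenvalues λ = 2, 3, -3.
For λ=2: eigenvector (1,0,1).
For λ=3: eigenvector (2,1,0).
For λ=-3: eigenvector (1,0,0).
General solution: K_1e^(2t)(1,0,1) + K_2e^(3t)(2,1,0) + K_3e^(-3t)(1,0,0).

x_1(t) = K_1e^(2t) + 2K_2e^(3t) + K_3e^(-3t), x_2(t) = K_2e^(3t), x_3(t) = K_1e^(2t)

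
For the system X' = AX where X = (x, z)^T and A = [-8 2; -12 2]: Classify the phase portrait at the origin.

stable node

A = [[-8,2],[-12,2]]; det(A-λI) = λ^2 + 6λ + 8.
λ = -4, -2: both negative.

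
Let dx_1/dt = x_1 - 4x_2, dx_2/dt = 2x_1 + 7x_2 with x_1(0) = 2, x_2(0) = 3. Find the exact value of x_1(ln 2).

-176

A = [[1,-4],[2,7]]; eigenvalues λ = 3, 5.
Eigenvectors: (-2,1) for λ=3, (1,-1) for λ=5.
From the initial condition, c_1 = -5, c_2 = -8.
x_1(ln 2) = (-5)(2^3)(-2) + (-8)(2^5)(1) = -176.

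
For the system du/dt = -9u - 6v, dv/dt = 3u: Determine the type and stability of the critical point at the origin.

A = [[-9,-6],[3,0]]; det(A-λI) = λ^2 + 9λ + 18.
λ = -3, -6: both negative.

stable node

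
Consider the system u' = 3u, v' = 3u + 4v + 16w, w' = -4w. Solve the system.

Coefficient matrix A = [[3, 0, 0], [3, 4, 16], [0, 0, -4]].
det(A - λI) = 0 gives eigenvalues λ = 4, 3, -4.
For λ=4: eigenvector (0,1,0).
For λ=3: eigenvector (1,-3,0).
For λ=-4: eigenvector (0,-2,1).
General solution: C_1e^(4t)(0,1,0) + C_2e^(3t)(1,-3,0) + C_3e^(-4t)(0,-2,1).

u(t) = C_2e^(3t), v(t) = C_1e^(4t) - 3C_2e^(3t) - 2C_3e^(-4t), w(t) = C_3e^(-4t)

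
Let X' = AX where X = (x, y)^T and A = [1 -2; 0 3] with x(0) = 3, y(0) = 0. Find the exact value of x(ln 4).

12

A = [[1,-2],[0,3]]; eigenvalues λ = 3, 1.
Eigenvectors: (1,-1) for λ=3, (-1,0) for λ=1.
From the initial condition, c_1 = 0, c_2 = -3.
x(ln 4) = (0)(4^3)(1) + (-3)(4^1)(-1) = 12.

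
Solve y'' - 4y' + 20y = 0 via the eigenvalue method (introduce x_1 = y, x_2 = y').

Let x_1 = y, x_2 = y'. Then x_1' = x_2 and x_2' = -20x_1 + 4x_2.
A = [[0,1],[-20,4]]; det(A-λI) = λ^2 - 4λ + 20.
Eigenvalues λ = 2 ± 4i.

y(t) = K_1e^(2t)cos(4t) + K_2e^(2t)sin(4t)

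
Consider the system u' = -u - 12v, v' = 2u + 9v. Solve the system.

Coefficient matrix A = [[-1, -12], [2, 9]].
Characteristic polynomial det(A - λI) = λ^2 - 8λ + 15 = 0.
Eigenvalues λ = 3, 5.
For λ=3: (A-λI) row 1 is [-4, -12], so an eigenvector is (3, -1).
For λ=5: (A-λI) row 1 is [-6, -12], so an eigenvector is (2, -1).
General solution: C_1e^(3t)(3,-1) + C_2e^(5t)(2,-1).

u(t) = 3C_1e^(3t) + 2C_2e^(5t), v(t) = -C_1e^(3t) - C_2e^(5t)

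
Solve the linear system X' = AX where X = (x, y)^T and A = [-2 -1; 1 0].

Coefficient matrix A = [[-2, -1], [1, 0]].
Characteristic polynomial det(A - λI) = λ^2 + 2λ + 1 = 0.
Single eigenvalue λ = -1 with algebraic multiplicity 2.
Eigenvector v = (-1,1); generalized eigenvector w with (A-λI)w=v is (2,-1).
General solution: e^(-t)[C_1·v + C_2·(t·v + w)].

x(t) = -C_1e^(-t) - C_2te^(-t) + 2C_2e^(-t), y(t) = C_1e^(-t) + C_2te^(-t) - C_2e^(-t)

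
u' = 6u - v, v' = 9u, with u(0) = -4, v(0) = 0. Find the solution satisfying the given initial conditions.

u(t) = -12te^(3t) - 4e^(3t), v(t) = -36te^(3t)

Coefficient matrix A = [[6, -1], [9, 0]].
Characteristic polynomial det(A - λI) = λ^2 - 6λ + 9 = 0.
Single eigenvalue λ = 3 with algebraic multiplicity 2.
Eigenvector v = (1,3); generalized eigenvector w with (A-λI)w=v is (0,-1).
General solution: e^(3t)[c_1·v + c_2·(t·v + w)].
Applying u(0)=-4, v(0)=0 gives c_1=-4, c_2=-12.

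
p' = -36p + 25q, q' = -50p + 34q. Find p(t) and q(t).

Coefficient matrix A = [[-36, 25], [-50, 34]].
Characteristic polynomial det(A - λI) = λ^2 + 2λ + 26 = 0.
Eigenvalues λ = -1 ± 5i (complex conjugate pair).
For λ=-1+5i: an eigenvector is (1,1) - i(-2,-3) = (1 + 2i, 1 + 3i).
A real fundamental pair from Re and Im of e^((-1+5i)t)v: X_1 = e^(-t)(cos(5t)·(1,1) + sin(5t)·(-2,-3)), X_2 = e^(-t)(sin(5t)·(1,1) - cos(5t)·(-2,-3)).
General solution: c_1X_1 + c_2X_2.

p(t) = -2c_1e^(-t)sin(5t) + c_1e^(-t)cos(5t) + c_2e^(-t)sin(5t) + 2c_2e^(-t)cos(5t), q(t) = -3c_1e^(-t)sin(5t) + c_1e^(-t)cos(5t) + c_2e^(-t)sin(5t) + 3c_2e^(-t)cos(5t)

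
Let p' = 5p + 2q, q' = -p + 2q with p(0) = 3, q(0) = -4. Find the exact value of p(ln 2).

A = [[5,2],[-1,2]]; eigenvalues λ = 4, 3.
Eigenvectors: (-2,1) for λ=4, (1,-1) for λ=3.
From the initial condition, c_1 = 1, c_2 = 5.
p(ln 2) = (1)(2^4)(-2) + (5)(2^3)(1) = 8.

8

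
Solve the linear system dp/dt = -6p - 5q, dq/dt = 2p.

Coefficient matrix A = [[-6, -5], [2, 0]].
Characteristic polynomial det(A - λI) = λ^2 + 6λ + 10 = 0.
Eigenvalues λ = -3 ± i (complex conjugate pair).
For λ=-3+i: an eigenvector is (-1,1) - i(-2,1) = (-1 + 2i, 1 - i).
A real fundamental pair from Re and Im of e^((-3+i)t)v: X_1 = e^(-3t)(cos(t)·(-1,1) + sin(t)·(-2,1)), X_2 = e^(-3t)(sin(t)·(-1,1) - cos(t)·(-2,1)).
General solution: c_1X_1 + c_2X_2.

p(t) = -2c_1e^(-3t)sin(t) - c_1e^(-3t)cos(t) - c_2e^(-3t)sin(t) + 2c_2e^(-3t)cos(t), q(t) = c_1e^(-3t)sin(t) + c_1e^(-3t)cos(t) + c_2e^(-3t)sin(t) - c_2e^(-3t)cos(t)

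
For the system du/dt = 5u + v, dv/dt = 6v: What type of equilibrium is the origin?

unstable node

A = [[5,1],[0,6]]; det(A-λI) = λ^2 - 11λ + 30.
λ = 6, 5: both positive.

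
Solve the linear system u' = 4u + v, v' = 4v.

u(t) = c_1e^(4t) + c_2te^(4t) - 2c_2e^(4t), v(t) = c_2e^(4t)

Coefficient matrix A = [[4, 1], [0, 4]].
Characteristic polynomial det(A - λI) = λ^2 - 8λ + 16 = 0.
Single eigenvalue λ = 4 with algebraic multiplicity 2.
Eigenvector v = (1,0); generalized eigenvector w with (A-λI)w=v is (-2,1).
General solution: e^(4t)[c_1·v + c_2·(t·v + w)].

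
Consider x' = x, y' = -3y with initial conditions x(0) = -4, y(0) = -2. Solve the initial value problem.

x(t) = -4e^(t), y(t) = -2e^(-3t)

Coefficient matrix A = [[1, 0], [0, -3]].
Characteristic polynomial det(A - λI) = λ^2 + 2λ - 3 = 0.
Eigenvalues λ = -3, 1.
For λ=-3: (A-λI) row 1 is [4, 0], so an eigenvector is (0, -1).
For λ=1: (A-λI) row 2 is [0, -4], so an eigenvector is (1, 0).
General solution: c_1e^(-3t)(0,-1) + c_2e^(t)(1,0).
Applying x(0)=-4, y(0)=-2 gives c_1=2, c_2=-4.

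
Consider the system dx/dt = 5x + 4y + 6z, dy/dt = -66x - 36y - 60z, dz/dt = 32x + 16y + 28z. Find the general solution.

x(t) = C_1e^(-3t) + 2C_3e^(-4t), y(t) = -2C_1e^(-3t) - 3C_2e^(4t) - 6C_3e^(-4t), z(t) = 2C_2e^(4t) + C_3e^(-4t)

Coefficient matrix A = [[5, 4, 6], [-66, -36, -60], [32, 16, 28]].
det(A - λI) = 0 gives eigenvalues λ = -3, 4, -4.
For λ=-3: eigenvector (1,-2,0).
For λ=4: eigenvector (0,-3,2).
For λ=-4: eigenvector (2,-6,1).
General solution: C_1e^(-3t)(1,-2,0) + C_2e^(4t)(0,-3,2) + C_3e^(-4t)(2,-6,1).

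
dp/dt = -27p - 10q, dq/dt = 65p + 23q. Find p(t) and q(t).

p(t) = -K_1e^(-2t)sin(5t) - K_1e^(-2t)cos(5t) - K_2e^(-2t)sin(5t) + K_2e^(-2t)cos(5t), q(t) = 2K_1e^(-2t)sin(5t) + 3K_1e^(-2t)cos(5t) + 3K_2e^(-2t)sin(5t) - 2K_2e^(-2t)cos(5t)

Coefficient matrix A = [[-27, -10], [65, 23]].
Characteristic polynomial det(A - λI) = λ^2 + 4λ + 29 = 0.
Eigenvalues λ = -2 ± 5i (complex conjugate pair).
For λ=-2+5i: an eigenvector is (-1,3) - i(-1,2) = (-1 + i, 3 - 2i).
A real fundamental pair from Re and Im of e^((-2+5i)t)v: X_1 = e^(-2t)(cos(5t)·(-1,3) + sin(5t)·(-1,2)), X_2 = e^(-2t)(sin(5t)·(-1,3) - cos(5t)·(-1,2)).
General solution: K_1X_1 + K_2X_2.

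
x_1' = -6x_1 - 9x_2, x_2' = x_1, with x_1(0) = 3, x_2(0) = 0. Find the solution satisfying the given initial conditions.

Coefficient matrix A = [[-6, -9], [1, 0]].
Characteristic polynomial det(A - λI) = λ^2 + 6λ + 9 = 0.
Single eigenvalue λ = -3 with algebraic multiplicity 2.
Eigenvector v = (-3,1); generalized eigenvector w with (A-λI)w=v is (-2,1).
General solution: e^(-3t)[C_1·v + C_2·(t·v + w)].
Applying x_1(0)=3, x_2(0)=0 gives C_1=-3, C_2=3.

x_1(t) = -9te^(-3t) + 3e^(-3t), x_2(t) = 3te^(-3t)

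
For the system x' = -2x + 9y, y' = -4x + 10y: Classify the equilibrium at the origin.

unstable improper node

A = [[-2,9],[-4,10]]; det(A-λI) = λ^2 - 8λ + 16.
repeated λ = 4 with a single eigenvector.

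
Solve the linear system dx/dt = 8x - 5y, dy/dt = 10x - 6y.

Coefficient matrix A = [[8, -5], [10, -6]].
Characteristic polynomial det(A - λI) = λ^2 - 2λ + 2 = 0.
Eigenvalues λ = 1 ± i (complex conjugate pair).
For λ=1+i: an eigenvector is (2,3) - i(-1,-1) = (2 + i, 3 + i).
A real fundamental pair from Re and Im of e^((1+i)t)v: X_1 = e^(t)(cos(t)·(2,3) + sin(t)·(-1,-1)), X_2 = e^(t)(sin(t)·(2,3) - cos(t)·(-1,-1)).
General solution: K_1X_1 + K_2X_2.

x(t) = -K_1e^(t)sin(t) + 2K_1e^(t)cos(t) + 2K_2e^(t)sin(t) + K_2e^(t)cos(t), y(t) = -K_1e^(t)sin(t) + 3K_1e^(t)cos(t) + 3K_2e^(t)sin(t) + K_2e^(t)cos(t)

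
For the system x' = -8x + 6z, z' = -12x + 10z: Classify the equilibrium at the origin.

A = [[-8,6],[-12,10]]; det(A-λI) = λ^2 - 2λ - 8.
λ = 4, -2: opposite signs.

saddle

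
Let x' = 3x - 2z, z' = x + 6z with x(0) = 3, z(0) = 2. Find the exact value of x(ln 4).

A = [[3,-2],[1,6]]; eigenvalues λ = 4, 5.
Eigenvectors: (-2,1) for λ=4, (1,-1) for λ=5.
From the initial condition, c_1 = -5, c_2 = -7.
x(ln 4) = (-5)(4^4)(-2) + (-7)(4^5)(1) = -4608.

-4608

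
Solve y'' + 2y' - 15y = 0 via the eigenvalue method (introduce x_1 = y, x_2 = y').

y(t) = C_1e^(3t) + C_2e^(-5t)

Let x_1 = y, x_2 = y'. Then x_1' = x_2 and x_2' = 15x_1 - 2x_2.
A = [[0,1],[15,-2]]; det(A-λI) = λ^2 + 2λ - 15.
Eigenvalues λ = 3, -5 with eigenvectors (1,3), (1,-5).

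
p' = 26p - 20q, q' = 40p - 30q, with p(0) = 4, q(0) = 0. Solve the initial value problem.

p(t) = 28e^(-2t)sin(4t) + 4e^(-2t)cos(4t), q(t) = 40e^(-2t)sin(4t)

Coefficient matrix A = [[26, -20], [40, -30]].
Characteristic polynomial det(A - λI) = λ^2 + 4λ + 20 = 0.
Eigenvalues λ = -2 ± 4i (complex conjugate pair).
For λ=-2+4i: an eigenvector is (1,1) - i(2,3) = (1 - 2i, 1 - 3i).
A real fundamental pair from Re and Im of e^((-2+4i)t)v: X_1 = e^(-2t)(cos(4t)·(1,1) + sin(4t)·(2,3)), X_2 = e^(-2t)(sin(4t)·(1,1) - cos(4t)·(2,3)).
General solution: c_1X_1 + c_2X_2.
Applying p(0)=4, q(0)=0 gives c_1=12, c_2=4.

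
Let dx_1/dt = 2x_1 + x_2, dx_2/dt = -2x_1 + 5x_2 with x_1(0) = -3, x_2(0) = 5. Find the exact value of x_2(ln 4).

3392

A = [[2,1],[-2,5]]; eigenvalues λ = 4, 3.
Eigenvectors: (1,2) for λ=4, (1,1) for λ=3.
From the initial condition, c_1 = 8, c_2 = -11.
x_2(ln 4) = (8)(4^4)(2) + (-11)(4^3)(1) = 3392.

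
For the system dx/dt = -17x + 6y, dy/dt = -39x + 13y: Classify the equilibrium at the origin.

stable spiral

A = [[-17,6],[-39,13]]; det(A-λI) = λ^2 + 4λ + 13.
λ = -2 ± 3i: negative real part.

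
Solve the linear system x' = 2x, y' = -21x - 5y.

x(t) = c_2e^(2t), y(t) = -c_1e^(-5t) - 3c_2e^(2t)

Coefficient matrix A = [[2, 0], [-21, -5]].
Characteristic polynomial det(A - λI) = λ^2 + 3λ - 10 = 0.
Eigenvalues λ = -5, 2.
For λ=-5: (A-λI) row 1 is [7, 0], so an eigenvector is (0, -1).
For λ=2: (A-λI) row 2 is [-21, -7], so an eigenvector is (1, -3).
General solution: c_1e^(-5t)(0,-1) + c_2e^(2t)(1,-3).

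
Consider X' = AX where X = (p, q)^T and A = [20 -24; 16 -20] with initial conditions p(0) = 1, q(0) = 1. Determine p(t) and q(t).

p(t) = e^(-4t), q(t) = e^(-4t)

Coefficient matrix A = [[20, -24], [16, -20]].
Characteristic polynomial det(A - λI) = λ^2 - 16 = 0.
Eigenvalues λ = -4, 4.
For λ=-4: (A-λI) row 1 is [24, -24], so an eigenvector is (1, 1).
For λ=4: (A-λI) row 1 is [16, -24], so an eigenvector is (3, 2).
General solution: c_1e^(-4t)(1,1) + c_2e^(4t)(3,2).
Applying p(0)=1, q(0)=1 gives c_1=1, c_2=0.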